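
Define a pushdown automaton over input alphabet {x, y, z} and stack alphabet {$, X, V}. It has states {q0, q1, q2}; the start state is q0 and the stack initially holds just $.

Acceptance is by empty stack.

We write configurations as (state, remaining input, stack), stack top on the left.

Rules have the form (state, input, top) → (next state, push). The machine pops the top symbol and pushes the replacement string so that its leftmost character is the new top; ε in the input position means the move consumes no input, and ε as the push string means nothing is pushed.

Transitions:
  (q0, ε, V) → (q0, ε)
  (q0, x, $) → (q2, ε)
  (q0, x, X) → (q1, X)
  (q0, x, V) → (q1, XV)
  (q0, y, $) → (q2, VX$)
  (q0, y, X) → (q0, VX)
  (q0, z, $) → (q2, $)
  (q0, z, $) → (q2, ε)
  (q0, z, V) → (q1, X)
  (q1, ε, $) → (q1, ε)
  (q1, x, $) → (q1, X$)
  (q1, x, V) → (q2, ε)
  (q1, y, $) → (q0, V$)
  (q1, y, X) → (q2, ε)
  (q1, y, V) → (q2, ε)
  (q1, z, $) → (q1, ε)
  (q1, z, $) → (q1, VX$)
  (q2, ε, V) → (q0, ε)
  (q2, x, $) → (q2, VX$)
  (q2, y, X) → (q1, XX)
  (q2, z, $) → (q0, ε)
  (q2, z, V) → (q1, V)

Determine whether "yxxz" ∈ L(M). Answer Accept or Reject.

No computation consumes all input and empties the stack.

Reject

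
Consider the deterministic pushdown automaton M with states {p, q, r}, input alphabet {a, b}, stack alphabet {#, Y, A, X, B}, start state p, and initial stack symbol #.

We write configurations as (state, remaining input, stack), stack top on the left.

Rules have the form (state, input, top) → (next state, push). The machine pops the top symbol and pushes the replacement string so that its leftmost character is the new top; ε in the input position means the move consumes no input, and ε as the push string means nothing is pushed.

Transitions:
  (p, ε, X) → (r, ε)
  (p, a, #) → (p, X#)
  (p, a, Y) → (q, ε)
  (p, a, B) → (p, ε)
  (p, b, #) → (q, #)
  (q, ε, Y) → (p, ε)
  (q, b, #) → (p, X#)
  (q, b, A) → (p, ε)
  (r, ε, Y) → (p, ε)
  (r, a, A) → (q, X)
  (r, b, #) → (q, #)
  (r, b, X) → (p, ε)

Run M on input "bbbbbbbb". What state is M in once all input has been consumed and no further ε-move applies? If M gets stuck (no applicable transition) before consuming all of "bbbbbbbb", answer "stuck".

r

(p, bbbbbbbb, #)
  read b, top #: go to q, push # → (q, bbbbbbb, #)
  read b, top #: go to p, push X# → (p, bbbbbb, X#)
  ε-move, top X: go to r, push ε → (r, bbbbbb, #)
  read b, top #: go to q, push # → (q, bbbbb, #)
  read b, top #: go to p, push X# → (p, bbbb, X#)
  ε-move, top X: go to r, push ε → (r, bbbb, #)
  read b, top #: go to q, push # → (q, bbb, #)
  read b, top #: go to p, push X# → (p, bb, X#)
  ε-move, top X: go to r, push ε → (r, bb, #)
  read b, top #: go to q, push # → (q, b, #)
  read b, top #: go to p, push X# → (p, ε, X#)
  ε-move, top X: go to r, push ε → (r, ε, #)
All input consumed; M is in state r.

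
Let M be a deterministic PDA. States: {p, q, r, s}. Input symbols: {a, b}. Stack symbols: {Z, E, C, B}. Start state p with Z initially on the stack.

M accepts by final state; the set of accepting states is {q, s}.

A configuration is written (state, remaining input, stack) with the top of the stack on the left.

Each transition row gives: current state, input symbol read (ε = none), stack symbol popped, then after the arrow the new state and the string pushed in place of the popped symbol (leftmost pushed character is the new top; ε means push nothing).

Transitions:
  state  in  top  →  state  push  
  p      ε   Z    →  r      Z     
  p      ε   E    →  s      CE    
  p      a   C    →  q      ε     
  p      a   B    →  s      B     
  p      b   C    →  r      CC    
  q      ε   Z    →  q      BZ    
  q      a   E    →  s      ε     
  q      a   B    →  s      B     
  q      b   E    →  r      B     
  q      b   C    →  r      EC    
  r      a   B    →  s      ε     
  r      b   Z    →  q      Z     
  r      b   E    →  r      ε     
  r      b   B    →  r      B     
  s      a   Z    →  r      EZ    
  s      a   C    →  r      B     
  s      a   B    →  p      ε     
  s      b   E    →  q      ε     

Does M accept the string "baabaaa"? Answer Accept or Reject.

Reject

(p, baabaaa, Z) ⊢ (r, baabaaa, Z) ⊢ (q, aabaaa, Z) ⊢ (q, aabaaa, BZ) ⊢ (s, abaaa, BZ) ⊢ (p, baaa, Z) ⊢ (r, baaa, Z) ⊢ (q, aaa, Z) ⊢ (q, aaa, BZ) ⊢ (s, aa, BZ) ⊢ (p, a, Z) ⊢ (r, a, Z)
No transition applies at (r, a, Z); input not fully consumed.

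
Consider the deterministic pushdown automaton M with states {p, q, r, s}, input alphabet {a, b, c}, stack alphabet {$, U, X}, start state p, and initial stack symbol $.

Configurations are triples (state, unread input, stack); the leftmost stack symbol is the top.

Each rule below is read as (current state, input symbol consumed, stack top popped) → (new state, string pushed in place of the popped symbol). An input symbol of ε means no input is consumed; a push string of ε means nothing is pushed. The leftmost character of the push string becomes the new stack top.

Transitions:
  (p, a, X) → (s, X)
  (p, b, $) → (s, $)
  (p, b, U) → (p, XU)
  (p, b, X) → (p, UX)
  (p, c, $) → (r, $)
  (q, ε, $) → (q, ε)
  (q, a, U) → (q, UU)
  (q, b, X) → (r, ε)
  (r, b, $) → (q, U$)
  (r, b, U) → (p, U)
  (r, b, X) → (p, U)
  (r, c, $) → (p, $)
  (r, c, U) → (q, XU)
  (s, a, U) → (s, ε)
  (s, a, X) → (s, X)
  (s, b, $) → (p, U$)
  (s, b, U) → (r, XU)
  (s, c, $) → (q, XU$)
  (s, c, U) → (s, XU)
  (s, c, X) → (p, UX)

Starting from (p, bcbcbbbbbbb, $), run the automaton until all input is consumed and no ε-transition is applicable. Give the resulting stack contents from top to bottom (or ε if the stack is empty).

XUXUXU$

(p, bcbcbbbbbbb, $)
  read b, top $: go to s, push $ → (s, cbcbbbbbbb, $)
  read c, top $: go to q, push XU$ → (q, bcbbbbbbb, XU$)
  read b, top X: go to r, push ε → (r, cbbbbbbb, U$)
  read c, top U: go to q, push XU → (q, bbbbbbb, XU$)
  read b, top X: go to r, push ε → (r, bbbbbb, U$)
  read b, top U: go to p, push U → (p, bbbbb, U$)
  read b, top U: go to p, push XU → (p, bbbb, XU$)
  read b, top X: go to p, push UX → (p, bbb, UXU$)
  read b, top U: go to p, push XU → (p, bb, XUXU$)
  read b, top X: go to p, push UX → (p, b, UXUXU$)
  read b, top U: go to p, push XU → (p, ε, XUXUXU$)
All input consumed in state p with stack XUXUXU$.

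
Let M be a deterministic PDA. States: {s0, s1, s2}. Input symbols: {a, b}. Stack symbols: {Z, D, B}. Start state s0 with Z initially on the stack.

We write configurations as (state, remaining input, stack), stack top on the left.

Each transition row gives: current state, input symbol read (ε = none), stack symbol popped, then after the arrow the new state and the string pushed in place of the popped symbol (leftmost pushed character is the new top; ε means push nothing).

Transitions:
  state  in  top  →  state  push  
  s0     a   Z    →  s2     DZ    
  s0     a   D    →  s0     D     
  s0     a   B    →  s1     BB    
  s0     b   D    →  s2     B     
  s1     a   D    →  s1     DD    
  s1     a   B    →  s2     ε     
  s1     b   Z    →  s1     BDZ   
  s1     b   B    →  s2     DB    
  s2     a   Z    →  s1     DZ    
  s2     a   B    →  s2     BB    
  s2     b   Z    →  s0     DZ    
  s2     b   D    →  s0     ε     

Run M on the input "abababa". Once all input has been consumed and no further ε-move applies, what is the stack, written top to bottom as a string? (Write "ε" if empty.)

DZ

(s0, abababa, Z) ⊢ (s2, bababa, DZ) ⊢ (s0, ababa, Z) ⊢ (s2, baba, DZ) ⊢ (s0, aba, Z) ⊢ (s2, ba, DZ) ⊢ (s0, a, Z) ⊢ (s2, ε, DZ)
All input consumed in state s2 with stack DZ.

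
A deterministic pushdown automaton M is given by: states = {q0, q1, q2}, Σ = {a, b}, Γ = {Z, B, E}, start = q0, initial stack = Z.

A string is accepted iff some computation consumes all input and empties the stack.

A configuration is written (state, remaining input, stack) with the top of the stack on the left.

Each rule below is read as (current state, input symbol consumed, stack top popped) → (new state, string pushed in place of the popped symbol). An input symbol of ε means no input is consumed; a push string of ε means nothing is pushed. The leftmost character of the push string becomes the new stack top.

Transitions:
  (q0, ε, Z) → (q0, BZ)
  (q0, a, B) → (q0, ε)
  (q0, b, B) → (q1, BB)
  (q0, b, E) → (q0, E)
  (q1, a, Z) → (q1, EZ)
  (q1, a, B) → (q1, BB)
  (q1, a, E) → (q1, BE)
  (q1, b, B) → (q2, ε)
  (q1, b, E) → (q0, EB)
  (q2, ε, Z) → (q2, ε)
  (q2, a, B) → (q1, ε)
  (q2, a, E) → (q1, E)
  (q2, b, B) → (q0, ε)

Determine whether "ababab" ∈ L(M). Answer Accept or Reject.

Accept

(q0, ababab, Z) ⊢ (q0, ababab, BZ) ⊢ (q0, babab, Z) ⊢ (q0, babab, BZ) ⊢ (q1, abab, BBZ) ⊢ (q1, bab, BBBZ) ⊢ (q2, ab, BBZ) ⊢ (q1, b, BZ) ⊢ (q2, ε, Z) ⊢ (q2, ε, ε)
All input consumed and the stack is empty.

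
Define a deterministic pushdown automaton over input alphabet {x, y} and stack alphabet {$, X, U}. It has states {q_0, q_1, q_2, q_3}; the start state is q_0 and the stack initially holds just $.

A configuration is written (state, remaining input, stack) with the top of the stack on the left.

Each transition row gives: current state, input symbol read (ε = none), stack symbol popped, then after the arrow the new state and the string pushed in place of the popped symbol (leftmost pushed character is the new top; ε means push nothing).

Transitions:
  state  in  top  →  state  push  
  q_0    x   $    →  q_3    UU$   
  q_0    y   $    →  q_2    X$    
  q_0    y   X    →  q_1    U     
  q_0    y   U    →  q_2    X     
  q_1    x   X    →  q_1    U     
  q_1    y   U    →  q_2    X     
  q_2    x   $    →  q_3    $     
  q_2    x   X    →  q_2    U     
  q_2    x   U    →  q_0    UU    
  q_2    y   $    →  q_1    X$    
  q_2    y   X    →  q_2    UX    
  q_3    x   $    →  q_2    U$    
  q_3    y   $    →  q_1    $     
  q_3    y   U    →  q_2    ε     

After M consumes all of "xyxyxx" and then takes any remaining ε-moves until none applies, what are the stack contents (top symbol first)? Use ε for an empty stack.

(q_0, xyxyxx, $)
  read x, top $: go to q_3, push UU$ → (q_3, yxyxx, UU$)
  read y, top U: go to q_2, push ε → (q_2, xyxx, U$)
  read x, top U: go to q_0, push UU → (q_0, yxx, UU$)
  read y, top U: go to q_2, push X → (q_2, xx, XU$)
  read x, top X: go to q_2, push U → (q_2, x, UU$)
  read x, top U: go to q_0, push UU → (q_0, ε, UUU$)
All input consumed in state q_0 with stack UUU$.

UUU$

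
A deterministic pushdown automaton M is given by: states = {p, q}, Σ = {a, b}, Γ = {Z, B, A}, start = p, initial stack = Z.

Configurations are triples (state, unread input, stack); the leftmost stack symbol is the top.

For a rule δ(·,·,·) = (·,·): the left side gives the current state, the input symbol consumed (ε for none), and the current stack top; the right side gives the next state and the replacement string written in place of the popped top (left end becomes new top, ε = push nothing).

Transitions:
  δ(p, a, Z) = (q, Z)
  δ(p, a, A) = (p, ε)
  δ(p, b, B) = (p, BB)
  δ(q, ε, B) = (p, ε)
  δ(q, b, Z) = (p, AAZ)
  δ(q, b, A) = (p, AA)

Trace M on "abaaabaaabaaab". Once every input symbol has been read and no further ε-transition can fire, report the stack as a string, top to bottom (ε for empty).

AAZ

(p, abaaabaaabaaab, Z)
  read a, top Z: go to q, push Z → (q, baaabaaabaaab, Z)
  read b, top Z: go to p, push AAZ → (p, aaabaaabaaab, AAZ)
  read a, top A: go to p, push ε → (p, aabaaabaaab, AZ)
  read a, top A: go to p, push ε → (p, abaaabaaab, Z)
  read a, top Z: go to q, push Z → (q, baaabaaab, Z)
  read b, top Z: go to p, push AAZ → (p, aaabaaab, AAZ)
  read a, top A: go to p, push ε → (p, aabaaab, AZ)
  read a, top A: go to p, push ε → (p, abaaab, Z)
  read a, top Z: go to q, push Z → (q, baaab, Z)
  read b, top Z: go to p, push AAZ → (p, aaab, AAZ)
  read a, top A: go to p, push ε → (p, aab, AZ)
  read a, top A: go to p, push ε → (p, ab, Z)
  read a, top Z: go to q, push Z → (q, b, Z)
  read b, top Z: go to p, push AAZ → (p, ε, AAZ)
All input consumed in state p with stack AAZ.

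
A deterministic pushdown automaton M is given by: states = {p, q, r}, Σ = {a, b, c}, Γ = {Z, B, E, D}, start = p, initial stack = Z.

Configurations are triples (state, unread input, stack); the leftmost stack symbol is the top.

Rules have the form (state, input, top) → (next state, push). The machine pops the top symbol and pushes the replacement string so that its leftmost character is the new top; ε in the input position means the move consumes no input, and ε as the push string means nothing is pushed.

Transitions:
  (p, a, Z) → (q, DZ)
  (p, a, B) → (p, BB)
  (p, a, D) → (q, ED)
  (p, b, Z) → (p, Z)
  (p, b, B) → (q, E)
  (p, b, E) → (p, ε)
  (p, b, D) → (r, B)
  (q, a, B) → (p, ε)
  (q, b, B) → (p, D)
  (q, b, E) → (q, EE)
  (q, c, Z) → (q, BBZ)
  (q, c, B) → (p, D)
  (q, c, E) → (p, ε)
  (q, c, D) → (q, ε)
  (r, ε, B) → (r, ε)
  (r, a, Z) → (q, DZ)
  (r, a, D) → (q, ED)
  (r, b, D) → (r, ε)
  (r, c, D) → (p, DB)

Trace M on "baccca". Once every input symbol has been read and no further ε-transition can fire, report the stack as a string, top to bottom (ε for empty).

EDBZ

(p, baccca, Z)
  read b, top Z: go to p, push Z → (p, accca, Z)
  read a, top Z: go to q, push DZ → (q, ccca, DZ)
  read c, top D: go to q, push ε → (q, cca, Z)
  read c, top Z: go to q, push BBZ → (q, ca, BBZ)
  read c, top B: go to p, push D → (p, a, DBZ)
  read a, top D: go to q, push ED → (q, ε, EDBZ)
All input consumed in state q with stack EDBZ.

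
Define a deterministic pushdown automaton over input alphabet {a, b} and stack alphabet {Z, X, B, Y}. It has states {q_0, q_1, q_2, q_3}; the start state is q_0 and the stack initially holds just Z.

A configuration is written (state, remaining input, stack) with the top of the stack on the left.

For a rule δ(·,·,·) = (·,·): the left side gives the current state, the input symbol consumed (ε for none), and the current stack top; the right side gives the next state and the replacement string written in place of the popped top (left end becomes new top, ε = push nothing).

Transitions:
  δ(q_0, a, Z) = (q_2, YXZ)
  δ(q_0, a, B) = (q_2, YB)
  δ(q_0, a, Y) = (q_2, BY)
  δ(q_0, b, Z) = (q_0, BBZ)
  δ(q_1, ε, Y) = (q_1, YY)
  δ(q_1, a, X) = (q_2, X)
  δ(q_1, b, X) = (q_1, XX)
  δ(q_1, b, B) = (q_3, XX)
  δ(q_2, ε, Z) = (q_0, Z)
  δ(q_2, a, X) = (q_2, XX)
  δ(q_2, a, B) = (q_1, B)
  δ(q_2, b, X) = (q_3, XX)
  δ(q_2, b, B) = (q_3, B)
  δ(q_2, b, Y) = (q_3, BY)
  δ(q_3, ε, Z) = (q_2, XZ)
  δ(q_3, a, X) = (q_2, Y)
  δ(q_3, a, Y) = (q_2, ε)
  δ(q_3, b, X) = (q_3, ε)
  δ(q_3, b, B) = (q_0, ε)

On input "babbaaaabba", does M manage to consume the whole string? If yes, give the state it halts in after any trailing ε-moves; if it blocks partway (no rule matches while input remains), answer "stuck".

stuck

(q_0, babbaaaabba, Z)
  read b, top Z: go to q_0, push BBZ → (q_0, abbaaaabba, BBZ)
  read a, top B: go to q_2, push YB → (q_2, bbaaaabba, YBBZ)
  read b, top Y: go to q_3, push BY → (q_3, baaaabba, BYBBZ)
  read b, top B: go to q_0, push ε → (q_0, aaaabba, YBBZ)
  read a, top Y: go to q_2, push BY → (q_2, aaabba, BYBBZ)
  read a, top B: go to q_1, push B → (q_1, aabba, BYBBZ)
No transition for (q_1, a, top B); M blocks with input aabba remaining.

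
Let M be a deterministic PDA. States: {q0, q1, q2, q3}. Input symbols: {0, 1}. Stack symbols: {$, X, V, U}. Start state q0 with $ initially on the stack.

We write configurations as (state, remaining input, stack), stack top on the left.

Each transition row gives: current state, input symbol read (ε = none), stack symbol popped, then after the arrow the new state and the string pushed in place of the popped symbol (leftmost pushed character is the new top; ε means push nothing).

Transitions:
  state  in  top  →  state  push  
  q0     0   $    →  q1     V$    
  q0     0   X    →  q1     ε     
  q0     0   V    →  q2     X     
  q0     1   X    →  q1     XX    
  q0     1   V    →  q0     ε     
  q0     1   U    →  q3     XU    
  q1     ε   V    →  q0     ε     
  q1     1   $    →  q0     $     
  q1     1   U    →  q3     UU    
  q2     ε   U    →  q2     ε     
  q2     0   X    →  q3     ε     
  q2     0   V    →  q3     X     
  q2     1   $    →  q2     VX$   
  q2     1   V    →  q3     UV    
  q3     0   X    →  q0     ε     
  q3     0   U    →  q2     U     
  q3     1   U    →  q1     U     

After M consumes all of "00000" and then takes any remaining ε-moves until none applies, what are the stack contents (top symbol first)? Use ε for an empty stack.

$

(q0, 00000, $)
  read 0, top $: go to q1, push V$ → (q1, 0000, V$)
  ε-move, top V: go to q0, push ε → (q0, 0000, $)
  read 0, top $: go to q1, push V$ → (q1, 000, V$)
  ε-move, top V: go to q0, push ε → (q0, 000, $)
  read 0, top $: go to q1, push V$ → (q1, 00, V$)
  ε-move, top V: go to q0, push ε → (q0, 00, $)
  read 0, top $: go to q1, push V$ → (q1, 0, V$)
  ε-move, top V: go to q0, push ε → (q0, 0, $)
  read 0, top $: go to q1, push V$ → (q1, ε, V$)
  ε-move, top V: go to q0, push ε → (q0, ε, $)
All input consumed in state q0 with stack $.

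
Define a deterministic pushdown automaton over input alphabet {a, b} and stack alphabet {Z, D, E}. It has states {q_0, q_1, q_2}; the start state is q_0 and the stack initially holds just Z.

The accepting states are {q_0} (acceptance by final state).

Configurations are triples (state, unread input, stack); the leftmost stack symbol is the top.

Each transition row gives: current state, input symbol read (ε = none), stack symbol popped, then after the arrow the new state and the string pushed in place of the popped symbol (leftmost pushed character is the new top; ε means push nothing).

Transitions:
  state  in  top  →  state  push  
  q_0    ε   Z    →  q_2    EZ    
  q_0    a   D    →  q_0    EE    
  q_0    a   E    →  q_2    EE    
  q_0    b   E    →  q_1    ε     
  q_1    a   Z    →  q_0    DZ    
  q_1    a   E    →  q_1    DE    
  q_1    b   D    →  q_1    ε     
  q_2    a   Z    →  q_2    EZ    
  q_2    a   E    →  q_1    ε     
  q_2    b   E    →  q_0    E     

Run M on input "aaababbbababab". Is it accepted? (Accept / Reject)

(q_0, aaababbbababab, Z) ⊢ (q_2, aaababbbababab, EZ) ⊢ (q_1, aababbbababab, Z) ⊢ (q_0, ababbbababab, DZ) ⊢ (q_0, babbbababab, EEZ) ⊢ (q_1, abbbababab, EZ) ⊢ (q_1, bbbababab, DEZ) ⊢ (q_1, bbababab, EZ)
No transition applies at (q_1, bbababab, EZ); input not fully consumed.

Reject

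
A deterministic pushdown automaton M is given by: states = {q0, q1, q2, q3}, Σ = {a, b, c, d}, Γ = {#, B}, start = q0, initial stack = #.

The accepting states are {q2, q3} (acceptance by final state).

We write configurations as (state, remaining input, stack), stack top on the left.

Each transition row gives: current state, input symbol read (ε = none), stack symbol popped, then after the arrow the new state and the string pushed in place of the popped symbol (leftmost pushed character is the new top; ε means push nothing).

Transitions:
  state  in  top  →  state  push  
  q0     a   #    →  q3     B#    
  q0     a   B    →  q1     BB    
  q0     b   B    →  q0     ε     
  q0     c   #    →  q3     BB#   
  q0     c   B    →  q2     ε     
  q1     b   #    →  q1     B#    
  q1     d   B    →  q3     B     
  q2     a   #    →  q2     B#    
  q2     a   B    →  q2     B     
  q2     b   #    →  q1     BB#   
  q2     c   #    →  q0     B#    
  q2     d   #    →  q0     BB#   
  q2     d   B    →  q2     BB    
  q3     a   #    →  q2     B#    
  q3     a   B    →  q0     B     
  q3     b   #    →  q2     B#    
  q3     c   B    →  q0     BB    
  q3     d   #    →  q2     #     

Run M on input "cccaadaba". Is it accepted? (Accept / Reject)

Reject

(q0, cccaadaba, #)
  read c, top #: go to q3, push BB# → (q3, ccaadaba, BB#)
  read c, top B: go to q0, push BB → (q0, caadaba, BBB#)
  read c, top B: go to q2, push ε → (q2, aadaba, BB#)
  read a, top B: go to q2, push B → (q2, adaba, BB#)
  read a, top B: go to q2, push B → (q2, daba, BB#)
  read d, top B: go to q2, push BB → (q2, aba, BBB#)
  read a, top B: go to q2, push B → (q2, ba, BBB#)
No transition applies at (q2, ba, BBB#); input not fully consumed.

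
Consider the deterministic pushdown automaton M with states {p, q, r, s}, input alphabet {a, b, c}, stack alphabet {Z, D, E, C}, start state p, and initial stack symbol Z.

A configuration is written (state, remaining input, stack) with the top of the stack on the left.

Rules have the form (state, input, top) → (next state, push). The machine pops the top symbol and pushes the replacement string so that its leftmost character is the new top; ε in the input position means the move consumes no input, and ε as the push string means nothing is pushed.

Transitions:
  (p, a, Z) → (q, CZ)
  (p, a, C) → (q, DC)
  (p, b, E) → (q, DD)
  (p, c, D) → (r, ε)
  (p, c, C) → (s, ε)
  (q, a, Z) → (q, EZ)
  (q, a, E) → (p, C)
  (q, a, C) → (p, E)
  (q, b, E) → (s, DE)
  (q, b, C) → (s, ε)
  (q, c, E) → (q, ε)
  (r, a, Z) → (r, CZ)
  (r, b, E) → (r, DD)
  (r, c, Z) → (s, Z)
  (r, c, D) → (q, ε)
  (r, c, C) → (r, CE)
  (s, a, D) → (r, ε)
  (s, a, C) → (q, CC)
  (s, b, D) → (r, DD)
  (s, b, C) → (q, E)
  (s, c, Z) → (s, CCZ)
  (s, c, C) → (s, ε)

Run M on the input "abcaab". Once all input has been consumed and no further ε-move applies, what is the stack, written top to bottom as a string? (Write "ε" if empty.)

(p, abcaab, Z) ⊢ (q, bcaab, CZ) ⊢ (s, caab, Z) ⊢ (s, aab, CCZ) ⊢ (q, ab, CCCZ) ⊢ (p, b, ECCZ) ⊢ (q, ε, DDCCZ)
All input consumed in state q with stack DDCCZ.

DDCCZ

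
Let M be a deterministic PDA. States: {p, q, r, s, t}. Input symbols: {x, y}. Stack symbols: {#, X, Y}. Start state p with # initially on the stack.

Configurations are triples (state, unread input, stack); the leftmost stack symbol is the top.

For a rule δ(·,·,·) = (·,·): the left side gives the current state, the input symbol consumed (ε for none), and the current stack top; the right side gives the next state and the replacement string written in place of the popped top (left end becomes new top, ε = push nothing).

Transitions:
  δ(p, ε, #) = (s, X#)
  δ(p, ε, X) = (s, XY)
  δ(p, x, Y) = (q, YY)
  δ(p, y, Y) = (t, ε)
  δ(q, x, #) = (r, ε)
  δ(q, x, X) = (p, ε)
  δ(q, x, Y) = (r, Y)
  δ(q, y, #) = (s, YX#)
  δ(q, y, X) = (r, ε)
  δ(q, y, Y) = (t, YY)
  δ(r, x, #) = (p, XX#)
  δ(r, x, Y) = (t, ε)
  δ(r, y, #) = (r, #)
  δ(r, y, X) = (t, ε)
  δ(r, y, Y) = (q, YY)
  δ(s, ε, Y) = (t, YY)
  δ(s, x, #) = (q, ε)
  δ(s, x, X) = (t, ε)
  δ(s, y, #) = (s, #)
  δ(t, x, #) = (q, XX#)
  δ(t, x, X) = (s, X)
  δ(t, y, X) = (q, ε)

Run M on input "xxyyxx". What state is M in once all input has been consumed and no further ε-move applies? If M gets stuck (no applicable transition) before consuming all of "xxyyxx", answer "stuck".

(p, xxyyxx, #)
  ε-move, top #: go to s, push X# → (s, xxyyxx, X#)
  read x, top X: go to t, push ε → (t, xyyxx, #)
  read x, top #: go to q, push XX# → (q, yyxx, XX#)
  read y, top X: go to r, push ε → (r, yxx, X#)
  read y, top X: go to t, push ε → (t, xx, #)
  read x, top #: go to q, push XX# → (q, x, XX#)
  read x, top X: go to p, push ε → (p, ε, X#)
  ε-move, top X: go to s, push XY → (s, ε, XY#)
All input consumed; M is in state s.

s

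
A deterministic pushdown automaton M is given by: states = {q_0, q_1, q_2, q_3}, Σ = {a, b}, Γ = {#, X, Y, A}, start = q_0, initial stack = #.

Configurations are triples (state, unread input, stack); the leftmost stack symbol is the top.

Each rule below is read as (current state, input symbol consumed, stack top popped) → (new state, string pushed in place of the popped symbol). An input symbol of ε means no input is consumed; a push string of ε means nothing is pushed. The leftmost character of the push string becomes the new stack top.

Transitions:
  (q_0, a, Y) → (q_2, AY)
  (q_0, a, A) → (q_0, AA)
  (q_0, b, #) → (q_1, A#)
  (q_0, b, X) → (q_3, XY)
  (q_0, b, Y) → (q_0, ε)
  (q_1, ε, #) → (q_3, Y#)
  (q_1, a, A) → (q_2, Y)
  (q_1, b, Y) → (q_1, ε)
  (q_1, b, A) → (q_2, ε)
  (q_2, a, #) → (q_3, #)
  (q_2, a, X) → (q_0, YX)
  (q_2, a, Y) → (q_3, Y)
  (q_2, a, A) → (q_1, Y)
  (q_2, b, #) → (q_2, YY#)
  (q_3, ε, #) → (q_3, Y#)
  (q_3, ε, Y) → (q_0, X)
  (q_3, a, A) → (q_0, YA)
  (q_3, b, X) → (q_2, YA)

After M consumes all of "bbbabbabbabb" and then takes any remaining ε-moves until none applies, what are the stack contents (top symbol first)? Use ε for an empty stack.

(q_0, bbbabbabbabb, #)
  read b, top #: go to q_1, push A# → (q_1, bbabbabbabb, A#)
  read b, top A: go to q_2, push ε → (q_2, babbabbabb, #)
  read b, top #: go to q_2, push YY# → (q_2, abbabbabb, YY#)
  read a, top Y: go to q_3, push Y → (q_3, bbabbabb, YY#)
  ε-move, top Y: go to q_0, push X → (q_0, bbabbabb, XY#)
  read b, top X: go to q_3, push XY → (q_3, babbabb, XYY#)
  read b, top X: go to q_2, push YA → (q_2, abbabb, YAYY#)
  read a, top Y: go to q_3, push Y → (q_3, bbabb, YAYY#)
  ε-move, top Y: go to q_0, push X → (q_0, bbabb, XAYY#)
  read b, top X: go to q_3, push XY → (q_3, babb, XYAYY#)
  read b, top X: go to q_2, push YA → (q_2, abb, YAYAYY#)
  read a, top Y: go to q_3, push Y → (q_3, bb, YAYAYY#)
  ε-move, top Y: go to q_0, push X → (q_0, bb, XAYAYY#)
  read b, top X: go to q_3, push XY → (q_3, b, XYAYAYY#)
  read b, top X: go to q_2, push YA → (q_2, ε, YAYAYAYY#)
All input consumed in state q_2 with stack YAYAYAYY#.

YAYAYAYY#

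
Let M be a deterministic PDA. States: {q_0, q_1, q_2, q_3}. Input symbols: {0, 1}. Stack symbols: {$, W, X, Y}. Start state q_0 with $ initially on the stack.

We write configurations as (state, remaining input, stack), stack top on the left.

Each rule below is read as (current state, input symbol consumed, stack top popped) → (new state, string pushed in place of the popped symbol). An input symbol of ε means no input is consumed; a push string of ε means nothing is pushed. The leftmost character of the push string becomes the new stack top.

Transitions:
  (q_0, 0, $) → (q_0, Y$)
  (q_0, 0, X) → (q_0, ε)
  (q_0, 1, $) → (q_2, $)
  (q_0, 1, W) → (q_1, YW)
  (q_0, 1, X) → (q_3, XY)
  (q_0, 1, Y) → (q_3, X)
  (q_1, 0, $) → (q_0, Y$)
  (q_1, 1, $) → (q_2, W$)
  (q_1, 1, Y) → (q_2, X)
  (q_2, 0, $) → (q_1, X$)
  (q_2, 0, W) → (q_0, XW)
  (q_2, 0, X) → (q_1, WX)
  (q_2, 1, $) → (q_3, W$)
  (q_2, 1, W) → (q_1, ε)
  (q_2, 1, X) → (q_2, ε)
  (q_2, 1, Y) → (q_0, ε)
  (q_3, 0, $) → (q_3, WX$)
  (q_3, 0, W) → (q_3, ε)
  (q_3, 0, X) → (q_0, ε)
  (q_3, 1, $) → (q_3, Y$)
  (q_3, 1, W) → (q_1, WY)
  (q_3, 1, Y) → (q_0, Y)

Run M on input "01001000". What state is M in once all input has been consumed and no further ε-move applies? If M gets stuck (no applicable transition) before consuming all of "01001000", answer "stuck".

stuck

(q_0, 01001000, $)
  read 0, top $: go to q_0, push Y$ → (q_0, 1001000, Y$)
  read 1, top Y: go to q_3, push X → (q_3, 001000, X$)
  read 0, top X: go to q_0, push ε → (q_0, 01000, $)
  read 0, top $: go to q_0, push Y$ → (q_0, 1000, Y$)
  read 1, top Y: go to q_3, push X → (q_3, 000, X$)
  read 0, top X: go to q_0, push ε → (q_0, 00, $)
  read 0, top $: go to q_0, push Y$ → (q_0, 0, Y$)
No transition for (q_0, 0, top Y); M blocks with input 0 remaining.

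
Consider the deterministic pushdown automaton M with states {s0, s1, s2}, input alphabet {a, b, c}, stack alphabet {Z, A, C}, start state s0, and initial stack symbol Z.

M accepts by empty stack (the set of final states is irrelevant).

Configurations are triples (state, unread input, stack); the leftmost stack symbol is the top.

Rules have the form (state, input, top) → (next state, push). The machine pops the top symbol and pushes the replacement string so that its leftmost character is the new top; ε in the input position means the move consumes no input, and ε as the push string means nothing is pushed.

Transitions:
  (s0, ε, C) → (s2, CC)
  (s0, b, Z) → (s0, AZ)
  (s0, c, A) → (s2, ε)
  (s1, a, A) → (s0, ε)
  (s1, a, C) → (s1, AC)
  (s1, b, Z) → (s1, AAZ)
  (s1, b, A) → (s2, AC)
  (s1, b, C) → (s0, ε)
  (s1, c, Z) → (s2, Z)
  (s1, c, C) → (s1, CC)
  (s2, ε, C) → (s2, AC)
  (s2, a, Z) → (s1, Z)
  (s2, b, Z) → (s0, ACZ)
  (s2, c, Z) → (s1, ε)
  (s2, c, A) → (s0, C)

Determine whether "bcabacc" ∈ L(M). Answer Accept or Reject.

Accept

(s0, bcabacc, Z) ⊢ (s0, cabacc, AZ) ⊢ (s2, abacc, Z) ⊢ (s1, bacc, Z) ⊢ (s1, acc, AAZ) ⊢ (s0, cc, AZ) ⊢ (s2, c, Z) ⊢ (s1, ε, ε)
All input consumed and the stack is empty.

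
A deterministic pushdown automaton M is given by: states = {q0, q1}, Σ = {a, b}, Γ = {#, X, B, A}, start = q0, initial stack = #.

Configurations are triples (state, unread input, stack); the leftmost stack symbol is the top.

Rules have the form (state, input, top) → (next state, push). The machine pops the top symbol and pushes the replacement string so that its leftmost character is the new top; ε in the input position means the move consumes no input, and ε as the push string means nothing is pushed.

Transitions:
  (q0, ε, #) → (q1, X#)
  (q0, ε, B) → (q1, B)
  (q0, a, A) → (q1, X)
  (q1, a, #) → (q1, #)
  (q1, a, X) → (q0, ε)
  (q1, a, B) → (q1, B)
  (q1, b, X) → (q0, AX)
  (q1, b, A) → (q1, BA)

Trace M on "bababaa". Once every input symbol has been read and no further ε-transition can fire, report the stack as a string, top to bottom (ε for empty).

(q0, bababaa, #) ⊢ (q1, bababaa, X#) ⊢ (q0, ababaa, AX#) ⊢ (q1, babaa, XX#) ⊢ (q0, abaa, AXX#) ⊢ (q1, baa, XXX#) ⊢ (q0, aa, AXXX#) ⊢ (q1, a, XXXX#) ⊢ (q0, ε, XXX#)
All input consumed in state q0 with stack XXX#.

XXX#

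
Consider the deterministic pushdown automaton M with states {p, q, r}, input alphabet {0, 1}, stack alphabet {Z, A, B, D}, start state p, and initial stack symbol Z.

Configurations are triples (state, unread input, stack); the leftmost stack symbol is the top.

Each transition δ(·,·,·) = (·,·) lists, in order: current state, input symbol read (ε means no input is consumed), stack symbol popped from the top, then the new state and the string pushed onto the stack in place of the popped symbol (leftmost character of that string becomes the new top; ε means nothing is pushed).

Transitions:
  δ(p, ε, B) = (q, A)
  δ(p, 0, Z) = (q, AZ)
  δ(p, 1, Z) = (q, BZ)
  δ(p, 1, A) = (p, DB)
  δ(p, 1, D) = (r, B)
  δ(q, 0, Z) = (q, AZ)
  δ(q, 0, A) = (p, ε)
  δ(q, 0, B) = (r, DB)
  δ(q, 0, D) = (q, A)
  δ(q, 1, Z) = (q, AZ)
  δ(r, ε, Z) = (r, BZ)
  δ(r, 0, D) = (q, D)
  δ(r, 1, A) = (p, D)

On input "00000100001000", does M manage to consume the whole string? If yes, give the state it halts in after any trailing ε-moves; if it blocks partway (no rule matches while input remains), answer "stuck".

stuck

(p, 00000100001000, Z) ⊢ (q, 0000100001000, AZ) ⊢ (p, 000100001000, Z) ⊢ (q, 00100001000, AZ) ⊢ (p, 0100001000, Z) ⊢ (q, 100001000, AZ)
No transition for (q, 1, top A); M blocks with input 100001000 remaining.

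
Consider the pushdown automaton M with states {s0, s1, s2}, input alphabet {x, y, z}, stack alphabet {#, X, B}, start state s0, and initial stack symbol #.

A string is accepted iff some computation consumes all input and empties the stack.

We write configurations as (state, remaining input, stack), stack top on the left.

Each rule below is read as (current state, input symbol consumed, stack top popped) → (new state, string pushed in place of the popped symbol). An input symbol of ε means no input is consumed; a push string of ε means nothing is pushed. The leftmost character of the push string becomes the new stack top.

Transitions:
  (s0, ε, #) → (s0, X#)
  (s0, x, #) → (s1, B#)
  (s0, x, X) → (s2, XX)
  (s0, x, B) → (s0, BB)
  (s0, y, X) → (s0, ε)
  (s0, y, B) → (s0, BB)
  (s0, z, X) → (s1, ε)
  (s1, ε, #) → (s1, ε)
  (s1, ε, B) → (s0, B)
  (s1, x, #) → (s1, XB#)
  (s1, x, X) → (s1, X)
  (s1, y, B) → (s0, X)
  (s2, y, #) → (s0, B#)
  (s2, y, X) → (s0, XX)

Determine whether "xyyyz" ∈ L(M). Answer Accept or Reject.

One accepting computation: (s0, xyyyz, #) ⊢ (s0, xyyyz, X#) ⊢ (s2, yyyz, XX#) ⊢ (s0, yyz, XXX#) ⊢ (s0, yz, XX#) ⊢ (s0, z, X#) ⊢ (s1, ε, #) ⊢ (s1, ε, ε)
All input consumed and the stack is empty.

Accept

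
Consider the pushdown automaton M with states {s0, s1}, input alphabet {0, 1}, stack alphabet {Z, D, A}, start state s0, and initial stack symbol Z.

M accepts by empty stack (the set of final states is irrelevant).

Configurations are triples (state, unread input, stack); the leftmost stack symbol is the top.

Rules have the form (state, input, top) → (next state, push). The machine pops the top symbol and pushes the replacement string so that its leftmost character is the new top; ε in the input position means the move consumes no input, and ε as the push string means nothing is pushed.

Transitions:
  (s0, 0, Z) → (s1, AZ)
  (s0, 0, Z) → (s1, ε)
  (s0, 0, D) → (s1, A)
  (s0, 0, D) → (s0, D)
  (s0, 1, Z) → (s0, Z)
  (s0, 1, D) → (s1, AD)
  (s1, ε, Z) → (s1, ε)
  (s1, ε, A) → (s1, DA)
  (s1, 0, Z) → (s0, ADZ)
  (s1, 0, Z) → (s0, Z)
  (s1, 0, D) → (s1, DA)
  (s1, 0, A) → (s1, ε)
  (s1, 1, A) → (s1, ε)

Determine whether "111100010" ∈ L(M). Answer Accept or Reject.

Accept

One accepting computation: (s0, 111100010, Z) ⊢ (s0, 11100010, Z) ⊢ (s0, 1100010, Z) ⊢ (s0, 100010, Z) ⊢ (s0, 00010, Z) ⊢ (s1, 0010, AZ) ⊢ (s1, 010, Z) ⊢ (s0, 10, Z) ⊢ (s0, 0, Z) ⊢ (s1, ε, ε)
All input consumed and the stack is empty.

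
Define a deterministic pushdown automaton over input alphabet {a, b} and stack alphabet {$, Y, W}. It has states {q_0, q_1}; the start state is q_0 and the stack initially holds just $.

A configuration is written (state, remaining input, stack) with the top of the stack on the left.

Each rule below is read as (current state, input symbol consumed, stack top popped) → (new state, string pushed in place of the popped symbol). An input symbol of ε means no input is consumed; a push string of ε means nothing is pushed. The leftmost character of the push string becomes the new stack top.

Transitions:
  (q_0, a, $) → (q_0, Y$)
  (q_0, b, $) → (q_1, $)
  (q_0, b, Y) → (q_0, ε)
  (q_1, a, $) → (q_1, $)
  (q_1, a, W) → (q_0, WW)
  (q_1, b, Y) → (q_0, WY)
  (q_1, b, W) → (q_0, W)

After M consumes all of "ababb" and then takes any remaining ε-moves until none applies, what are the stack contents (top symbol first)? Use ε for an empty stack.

$

(q_0, ababb, $) ⊢ (q_0, babb, Y$) ⊢ (q_0, abb, $) ⊢ (q_0, bb, Y$) ⊢ (q_0, b, $) ⊢ (q_1, ε, $)
All input consumed in state q_1 with stack $.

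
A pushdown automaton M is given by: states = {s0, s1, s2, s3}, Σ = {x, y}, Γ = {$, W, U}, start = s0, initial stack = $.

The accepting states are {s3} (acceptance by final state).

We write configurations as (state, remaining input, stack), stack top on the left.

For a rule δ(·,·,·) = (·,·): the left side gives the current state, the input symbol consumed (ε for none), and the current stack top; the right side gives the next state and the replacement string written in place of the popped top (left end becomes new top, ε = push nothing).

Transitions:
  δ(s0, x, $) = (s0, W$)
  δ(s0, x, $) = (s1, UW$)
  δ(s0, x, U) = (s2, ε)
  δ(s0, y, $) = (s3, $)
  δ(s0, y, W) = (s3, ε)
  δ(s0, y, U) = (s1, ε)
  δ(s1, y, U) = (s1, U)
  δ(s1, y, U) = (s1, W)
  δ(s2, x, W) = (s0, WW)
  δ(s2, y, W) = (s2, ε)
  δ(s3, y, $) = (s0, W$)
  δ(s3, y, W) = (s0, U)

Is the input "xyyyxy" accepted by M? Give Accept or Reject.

Reject

No computation consumes all input and reaches a final state.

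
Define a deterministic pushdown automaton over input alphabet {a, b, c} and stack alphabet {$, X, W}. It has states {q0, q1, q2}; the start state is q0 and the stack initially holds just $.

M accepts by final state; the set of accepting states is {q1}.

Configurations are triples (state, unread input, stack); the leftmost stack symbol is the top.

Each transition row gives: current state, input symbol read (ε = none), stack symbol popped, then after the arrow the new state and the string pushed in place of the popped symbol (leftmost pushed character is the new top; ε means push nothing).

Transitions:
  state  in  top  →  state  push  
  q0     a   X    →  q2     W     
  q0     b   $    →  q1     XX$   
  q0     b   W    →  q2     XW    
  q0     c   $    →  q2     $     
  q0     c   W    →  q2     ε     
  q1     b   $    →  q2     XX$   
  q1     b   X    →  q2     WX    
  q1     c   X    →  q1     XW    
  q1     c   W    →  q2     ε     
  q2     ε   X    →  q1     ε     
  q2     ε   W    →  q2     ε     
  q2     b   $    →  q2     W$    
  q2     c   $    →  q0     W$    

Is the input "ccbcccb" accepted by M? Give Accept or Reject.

Reject

(q0, ccbcccb, $)
  read c, top $: go to q2, push $ → (q2, cbcccb, $)
  read c, top $: go to q0, push W$ → (q0, bcccb, W$)
  read b, top W: go to q2, push XW → (q2, cccb, XW$)
  ε-move, top X: go to q1, push ε → (q1, cccb, W$)
  read c, top W: go to q2, push ε → (q2, ccb, $)
  read c, top $: go to q0, push W$ → (q0, cb, W$)
  read c, top W: go to q2, push ε → (q2, b, $)
  read b, top $: go to q2, push W$ → (q2, ε, W$)
  ε-move, top W: go to q2, push ε → (q2, ε, $)
All input consumed; state q2 ∉ F and no further ε-move applies.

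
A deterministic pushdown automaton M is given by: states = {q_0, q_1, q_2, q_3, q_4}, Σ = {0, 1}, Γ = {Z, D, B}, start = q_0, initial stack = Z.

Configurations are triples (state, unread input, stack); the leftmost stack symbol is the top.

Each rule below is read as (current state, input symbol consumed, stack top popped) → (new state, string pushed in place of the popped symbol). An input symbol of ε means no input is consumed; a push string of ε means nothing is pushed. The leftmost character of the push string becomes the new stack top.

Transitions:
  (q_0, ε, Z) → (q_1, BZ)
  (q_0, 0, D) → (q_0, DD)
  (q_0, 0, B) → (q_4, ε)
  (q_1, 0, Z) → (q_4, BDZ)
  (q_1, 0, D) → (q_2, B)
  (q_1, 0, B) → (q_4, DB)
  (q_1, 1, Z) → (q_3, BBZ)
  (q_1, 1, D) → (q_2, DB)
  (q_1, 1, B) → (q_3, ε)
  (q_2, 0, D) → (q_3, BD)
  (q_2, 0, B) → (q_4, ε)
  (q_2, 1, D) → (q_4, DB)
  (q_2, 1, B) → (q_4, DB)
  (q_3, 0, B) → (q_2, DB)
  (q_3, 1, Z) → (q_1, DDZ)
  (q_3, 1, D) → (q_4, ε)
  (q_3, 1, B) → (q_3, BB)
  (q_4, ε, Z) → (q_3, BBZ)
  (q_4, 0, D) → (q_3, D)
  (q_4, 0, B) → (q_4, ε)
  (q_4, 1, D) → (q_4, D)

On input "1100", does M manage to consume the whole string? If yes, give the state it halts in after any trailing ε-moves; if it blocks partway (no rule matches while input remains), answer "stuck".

q_4

(q_0, 1100, Z)
  ε-move, top Z: go to q_1, push BZ → (q_1, 1100, BZ)
  read 1, top B: go to q_3, push ε → (q_3, 100, Z)
  read 1, top Z: go to q_1, push DDZ → (q_1, 00, DDZ)
  read 0, top D: go to q_2, push B → (q_2, 0, BDZ)
  read 0, top B: go to q_4, push ε → (q_4, ε, DZ)
All input consumed; M is in state q_4.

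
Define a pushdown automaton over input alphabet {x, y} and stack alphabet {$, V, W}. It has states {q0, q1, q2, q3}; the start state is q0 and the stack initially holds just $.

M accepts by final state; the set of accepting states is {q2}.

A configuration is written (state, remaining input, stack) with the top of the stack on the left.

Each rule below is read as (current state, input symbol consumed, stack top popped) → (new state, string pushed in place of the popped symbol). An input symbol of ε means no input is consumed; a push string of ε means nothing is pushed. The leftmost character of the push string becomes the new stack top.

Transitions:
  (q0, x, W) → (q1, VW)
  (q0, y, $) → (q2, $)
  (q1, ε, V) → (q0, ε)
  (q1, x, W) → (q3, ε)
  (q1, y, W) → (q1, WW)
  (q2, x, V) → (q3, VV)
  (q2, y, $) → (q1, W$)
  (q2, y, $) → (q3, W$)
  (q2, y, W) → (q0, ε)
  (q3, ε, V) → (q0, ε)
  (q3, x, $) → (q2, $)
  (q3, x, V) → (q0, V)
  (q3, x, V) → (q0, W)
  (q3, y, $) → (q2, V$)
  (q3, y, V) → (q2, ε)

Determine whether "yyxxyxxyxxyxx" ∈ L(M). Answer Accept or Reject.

Accept

One accepting computation: (q0, yyxxyxxyxxyxx, $) ⊢ (q2, yxxyxxyxxyxx, $) ⊢ (q1, xxyxxyxxyxx, W$) ⊢ (q3, xyxxyxxyxx, $) ⊢ (q2, yxxyxxyxx, $) ⊢ (q1, xxyxxyxx, W$) ⊢ (q3, xyxxyxx, $) ⊢ (q2, yxxyxx, $) ⊢ (q1, xxyxx, W$) ⊢ (q3, xyxx, $) ⊢ (q2, yxx, $) ⊢ (q1, xx, W$) ⊢ (q3, x, $) ⊢ (q2, ε, $)
All input consumed and state q2 ∈ F.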